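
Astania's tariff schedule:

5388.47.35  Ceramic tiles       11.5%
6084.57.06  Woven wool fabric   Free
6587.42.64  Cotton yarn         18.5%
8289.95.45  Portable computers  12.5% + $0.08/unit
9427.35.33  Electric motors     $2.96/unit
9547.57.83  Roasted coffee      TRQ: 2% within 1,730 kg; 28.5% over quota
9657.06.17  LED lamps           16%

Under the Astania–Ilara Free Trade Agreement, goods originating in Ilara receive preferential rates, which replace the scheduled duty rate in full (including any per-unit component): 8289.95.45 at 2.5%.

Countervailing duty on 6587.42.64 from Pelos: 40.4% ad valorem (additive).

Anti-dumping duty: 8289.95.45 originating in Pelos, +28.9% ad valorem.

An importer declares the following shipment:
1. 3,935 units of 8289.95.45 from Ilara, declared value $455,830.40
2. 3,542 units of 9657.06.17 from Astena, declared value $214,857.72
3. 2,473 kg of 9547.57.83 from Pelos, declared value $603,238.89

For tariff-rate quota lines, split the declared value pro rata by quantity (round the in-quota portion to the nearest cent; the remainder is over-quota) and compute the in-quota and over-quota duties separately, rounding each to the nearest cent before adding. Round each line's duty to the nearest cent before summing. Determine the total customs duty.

$105,866.38

Line 1 (8289.95.45, Ilara, 3,935 units, $455,830.40):
Base rate for 8289.95.45 is 12.5% + $0.08/unit.
Origin Ilara qualifies under the Astania–Ilara agreement and 8289.95.45 is covered: preferential rate 2.5% applies instead.
The additional-duty order on 8289.95.45 targets Pelos, not Ilara; it does not apply.
Duty = $455,830.40 × 2.5% = $11,395.76.
Line 2 (9657.06.17, Astena, 3,542 units, $214,857.72):
Base rate for 9657.06.17 is 16%.
Duty = $214,857.72 × 16% = $34,377.24.
Line 3 (9547.57.83, Pelos, 2,473 kg, $603,238.89):
Code 9547.57.83 is under a tariff-rate quota (threshold 1,730 kg). In-quota: 1,730 kg at 2%; over-quota: 743 kg at 28.5%.
Pro-rata value split: in-quota = $603,238.89 × 1,730/2,473 = $421,998.90; over-quota = $603,238.89 − $421,998.90 = $181,239.99.
In-quota duty = $421,998.90 × 2% = $8,439.98. Over-quota duty = $181,239.99 × 28.5% = $51,653.40.
Line duty = $8,439.98 + $51,653.40 = $60,093.38.
Total = $11,395.76 + $34,377.24 + $60,093.38 = $105,866.38.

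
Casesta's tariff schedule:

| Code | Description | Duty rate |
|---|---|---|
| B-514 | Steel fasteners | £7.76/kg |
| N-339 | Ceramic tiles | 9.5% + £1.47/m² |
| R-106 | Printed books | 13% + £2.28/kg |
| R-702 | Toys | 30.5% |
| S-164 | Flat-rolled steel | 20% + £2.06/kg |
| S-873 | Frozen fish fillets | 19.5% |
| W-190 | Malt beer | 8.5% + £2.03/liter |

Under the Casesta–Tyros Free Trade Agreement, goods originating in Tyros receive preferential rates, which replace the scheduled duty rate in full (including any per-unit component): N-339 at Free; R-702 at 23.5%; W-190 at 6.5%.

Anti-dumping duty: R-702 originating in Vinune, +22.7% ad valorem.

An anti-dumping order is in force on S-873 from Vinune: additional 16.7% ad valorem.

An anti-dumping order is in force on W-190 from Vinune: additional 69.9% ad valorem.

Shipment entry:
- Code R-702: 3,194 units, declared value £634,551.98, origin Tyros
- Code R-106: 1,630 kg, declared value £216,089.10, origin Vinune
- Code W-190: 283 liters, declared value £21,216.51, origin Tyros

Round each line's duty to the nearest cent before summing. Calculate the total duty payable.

£182,306.77

Line 1 (R-702, Tyros, 3,194 units, £634,551.98):
Base rate for R-702 is 30.5%.
Origin Tyros qualifies under the Casesta–Tyros agreement and R-702 is covered: preferential rate 23.5% applies instead.
The additional-duty order on R-702 targets Vinune, not Tyros; it does not apply.
Duty = £634,551.98 × 23.5% = £149,119.72.
Line 2 (R-106, Vinune, 1,630 kg, £216,089.10):
Base rate for R-106 is 13% + £2.28/kg.
Duty = £216,089.10 × 13% + 1,630 × £2.28 = £31,807.98.
Line 3 (W-190, Tyros, 283 liters, £21,216.51):
Base rate for W-190 is 8.5% + £2.03/liter.
Origin Tyros qualifies under the Casesta–Tyros agreement and W-190 is covered: preferential rate 6.5% applies instead.
The additional-duty order on W-190 targets Vinune, not Tyros; it does not apply.
Duty = £21,216.51 × 6.5% = £1,379.07.
Total = £149,119.72 + £31,807.98 + £1,379.07 = £182,306.77.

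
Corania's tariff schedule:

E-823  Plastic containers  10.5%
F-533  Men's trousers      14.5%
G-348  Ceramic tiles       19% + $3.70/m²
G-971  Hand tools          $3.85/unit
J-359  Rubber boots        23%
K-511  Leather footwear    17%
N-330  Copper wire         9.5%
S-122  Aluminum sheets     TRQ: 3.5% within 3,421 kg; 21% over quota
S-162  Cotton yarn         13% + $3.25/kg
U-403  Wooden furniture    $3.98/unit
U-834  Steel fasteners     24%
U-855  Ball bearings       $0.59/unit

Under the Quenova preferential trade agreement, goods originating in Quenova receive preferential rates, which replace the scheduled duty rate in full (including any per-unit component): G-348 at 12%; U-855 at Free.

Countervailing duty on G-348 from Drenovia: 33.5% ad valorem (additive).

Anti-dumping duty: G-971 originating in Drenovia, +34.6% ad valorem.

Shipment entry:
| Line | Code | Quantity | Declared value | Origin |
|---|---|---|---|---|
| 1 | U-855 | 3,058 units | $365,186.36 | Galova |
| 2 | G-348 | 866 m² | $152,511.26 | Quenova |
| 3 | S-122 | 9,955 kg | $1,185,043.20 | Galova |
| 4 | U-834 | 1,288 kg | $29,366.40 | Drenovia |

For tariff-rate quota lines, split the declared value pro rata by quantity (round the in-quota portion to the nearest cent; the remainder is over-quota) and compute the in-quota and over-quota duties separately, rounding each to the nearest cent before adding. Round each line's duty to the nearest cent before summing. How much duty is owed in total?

$204,746.31

Line 1 (U-855, Galova, 3,058 units, $365,186.36):
Base rate for U-855 is $0.59/unit.
U-855 has an FTA preferential rate, but origin Galova is not Quenova; base rate stands.
Duty = 3,058 × $0.59 = $1,804.22.
Line 2 (G-348, Quenova, 866 m², $152,511.26):
Base rate for G-348 is 19% + $3.70/m².
Origin Quenova qualifies under the Corania–Quenova agreement and G-348 is covered: preferential rate 12% applies instead.
The additional-duty order on G-348 targets Drenovia, not Quenova; it does not apply.
Duty = $152,511.26 × 12% = $18,301.35.
Line 3 (S-122, Galova, 9,955 kg, $1,185,043.20):
Code S-122 is under a tariff-rate quota (threshold 3,421 kg). In-quota: 3,421 kg at 3.5%; over-quota: 6,534 kg at 21%.
Pro-rata value split: in-quota = $1,185,043.20 × 3,421/9,955 = $407,235.84; over-quota = $1,185,043.20 − $407,235.84 = $777,807.36.
In-quota duty = $407,235.84 × 3.5% = $14,253.25. Over-quota duty = $777,807.36 × 21% = $163,339.55.
Line duty = $14,253.25 + $163,339.55 = $177,592.80.
Line 4 (U-834, Drenovia, 1,288 kg, $29,366.40):
Base rate for U-834 is 24%.
Duty = $29,366.40 × 24% = $7,047.94.
Total = $1,804.22 + $18,301.35 + $177,592.80 + $7,047.94 = $204,746.31.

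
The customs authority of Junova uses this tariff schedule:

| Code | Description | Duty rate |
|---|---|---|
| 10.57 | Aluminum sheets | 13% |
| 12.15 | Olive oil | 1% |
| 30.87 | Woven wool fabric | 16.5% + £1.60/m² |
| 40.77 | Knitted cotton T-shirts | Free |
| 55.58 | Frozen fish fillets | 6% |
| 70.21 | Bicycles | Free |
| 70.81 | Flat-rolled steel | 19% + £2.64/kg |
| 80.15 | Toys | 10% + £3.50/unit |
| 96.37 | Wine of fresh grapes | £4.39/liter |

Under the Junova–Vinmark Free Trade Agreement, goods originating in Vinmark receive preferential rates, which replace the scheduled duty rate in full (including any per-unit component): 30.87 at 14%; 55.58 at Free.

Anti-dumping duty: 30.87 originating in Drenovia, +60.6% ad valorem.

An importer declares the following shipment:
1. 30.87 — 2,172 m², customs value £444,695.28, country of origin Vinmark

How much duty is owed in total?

Line 1 (30.87, Vinmark, 2,172 m², £444,695.28):
Base rate for 30.87 is 16.5% + £1.60/m².
Origin Vinmark qualifies under the Junova–Vinmark agreement and 30.87 is covered: preferential rate 14% applies instead.
The additional-duty order on 30.87 targets Drenovia, not Vinmark; it does not apply.
Duty = £444,695.28 × 14% = £62,257.34.

£62,257.34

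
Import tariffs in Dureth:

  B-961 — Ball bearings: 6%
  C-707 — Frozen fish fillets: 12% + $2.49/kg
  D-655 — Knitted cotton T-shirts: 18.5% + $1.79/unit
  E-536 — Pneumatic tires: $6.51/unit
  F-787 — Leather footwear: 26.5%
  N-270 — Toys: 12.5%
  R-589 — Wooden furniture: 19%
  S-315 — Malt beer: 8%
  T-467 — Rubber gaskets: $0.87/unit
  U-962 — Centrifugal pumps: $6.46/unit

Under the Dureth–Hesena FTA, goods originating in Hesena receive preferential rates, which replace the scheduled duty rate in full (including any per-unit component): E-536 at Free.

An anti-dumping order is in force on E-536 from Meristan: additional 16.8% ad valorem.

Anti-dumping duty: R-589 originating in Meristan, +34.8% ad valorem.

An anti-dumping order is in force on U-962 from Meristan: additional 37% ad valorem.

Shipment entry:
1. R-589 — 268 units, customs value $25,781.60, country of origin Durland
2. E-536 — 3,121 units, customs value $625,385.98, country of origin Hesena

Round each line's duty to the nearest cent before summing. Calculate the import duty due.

$4,898.50

Line 1 (R-589, Durland, 268 units, $25,781.60):
Base rate for R-589 is 19%.
The additional-duty order on R-589 targets Meristan, not Durland; it does not apply.
Duty = $25,781.60 × 19% = $4,898.50.
Line 2 (E-536, Hesena, 3,121 units, $625,385.98):
Base rate for E-536 is $6.51/unit.
Origin Hesena qualifies under the Dureth–Hesena agreement and E-536 is covered: preferential rate Free applies instead.
The additional-duty order on E-536 targets Meristan, not Hesena; it does not apply.
Duty = $625,385.98 × 0% = $0.00.
Total = $4,898.50 + $0.00 = $4,898.50.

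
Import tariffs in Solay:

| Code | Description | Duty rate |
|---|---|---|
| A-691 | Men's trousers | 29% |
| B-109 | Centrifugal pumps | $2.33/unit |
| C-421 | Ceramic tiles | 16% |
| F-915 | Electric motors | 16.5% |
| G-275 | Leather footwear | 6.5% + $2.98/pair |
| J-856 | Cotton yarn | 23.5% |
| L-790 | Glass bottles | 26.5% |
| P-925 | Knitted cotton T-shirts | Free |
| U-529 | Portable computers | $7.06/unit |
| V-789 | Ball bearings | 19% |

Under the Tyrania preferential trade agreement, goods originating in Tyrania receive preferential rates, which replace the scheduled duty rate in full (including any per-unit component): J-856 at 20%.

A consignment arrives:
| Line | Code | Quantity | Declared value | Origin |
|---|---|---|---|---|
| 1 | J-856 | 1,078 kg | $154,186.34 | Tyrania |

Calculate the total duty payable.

$30,837.27

Line 1 (J-856, Tyrania, 1,078 kg, $154,186.34):
Base rate for J-856 is 23.5%.
Origin Tyrania qualifies under the Solay–Tyrania agreement and J-856 is covered: preferential rate 20% applies instead.
Duty = $154,186.34 × 20% = $30,837.27.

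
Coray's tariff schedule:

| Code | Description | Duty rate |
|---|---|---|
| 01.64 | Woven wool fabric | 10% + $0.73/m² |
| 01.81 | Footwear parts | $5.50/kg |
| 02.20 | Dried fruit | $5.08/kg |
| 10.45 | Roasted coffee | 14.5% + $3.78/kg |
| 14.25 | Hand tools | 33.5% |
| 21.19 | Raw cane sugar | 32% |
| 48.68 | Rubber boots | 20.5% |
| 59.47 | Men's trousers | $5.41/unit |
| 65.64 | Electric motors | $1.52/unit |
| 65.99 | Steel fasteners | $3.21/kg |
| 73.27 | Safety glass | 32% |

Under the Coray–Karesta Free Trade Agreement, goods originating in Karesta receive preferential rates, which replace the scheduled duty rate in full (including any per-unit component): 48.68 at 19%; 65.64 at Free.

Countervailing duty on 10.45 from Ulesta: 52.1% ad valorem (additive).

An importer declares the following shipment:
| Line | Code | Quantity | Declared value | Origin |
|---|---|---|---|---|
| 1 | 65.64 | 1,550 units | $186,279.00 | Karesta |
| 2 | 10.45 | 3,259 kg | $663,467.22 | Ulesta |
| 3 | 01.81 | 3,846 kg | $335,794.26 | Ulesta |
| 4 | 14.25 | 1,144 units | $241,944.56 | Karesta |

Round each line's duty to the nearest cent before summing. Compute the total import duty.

Line 1 (65.64, Karesta, 1,550 units, $186,279.00):
Base rate for 65.64 is $1.52/unit.
Origin Karesta qualifies under the Coray–Karesta agreement and 65.64 is covered: preferential rate Free applies instead.
Duty = $186,279.00 × 0% = $0.00.
Line 2 (10.45, Ulesta, 3,259 kg, $663,467.22):
Base rate for 10.45 is 14.5% + $3.78/kg.
Additional duty on 10.45 from Ulesta: +52.1%. Applied ad valorem rate: 14.5% + 52.1% = 66.6%.
Duty = $663,467.22 × 66.6% + 3,259 × $3.78 = $454,188.19.
Line 3 (01.81, Ulesta, 3,846 kg, $335,794.26):
Base rate for 01.81 is $5.50/kg.
Duty = 3,846 × $5.50 = $21,153.00.
Line 4 (14.25, Karesta, 1,144 units, $241,944.56):
Base rate for 14.25 is 33.5%.
Origin Karesta is the FTA partner but 14.25 is not on the preference list; base rate stands.
Duty = $241,944.56 × 33.5% = $81,051.43.
Total = $0.00 + $454,188.19 + $21,153.00 + $81,051.43 = $556,392.62.

$556,392.62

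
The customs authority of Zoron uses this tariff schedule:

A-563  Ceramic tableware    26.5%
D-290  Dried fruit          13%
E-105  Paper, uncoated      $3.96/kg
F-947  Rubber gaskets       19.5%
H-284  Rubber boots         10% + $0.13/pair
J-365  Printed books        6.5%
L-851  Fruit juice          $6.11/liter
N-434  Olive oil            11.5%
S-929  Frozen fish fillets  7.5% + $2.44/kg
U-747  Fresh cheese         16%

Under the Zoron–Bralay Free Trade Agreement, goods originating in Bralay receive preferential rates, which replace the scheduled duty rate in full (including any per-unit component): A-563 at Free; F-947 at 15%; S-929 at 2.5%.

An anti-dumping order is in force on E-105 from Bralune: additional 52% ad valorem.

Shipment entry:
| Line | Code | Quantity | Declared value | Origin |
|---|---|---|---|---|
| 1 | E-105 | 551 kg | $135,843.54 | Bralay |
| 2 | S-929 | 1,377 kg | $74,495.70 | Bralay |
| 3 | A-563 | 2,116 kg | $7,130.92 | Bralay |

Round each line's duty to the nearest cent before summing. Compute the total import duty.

Line 1 (E-105, Bralay, 551 kg, $135,843.54):
Base rate for E-105 is $3.96/kg.
Origin Bralay is the FTA partner but E-105 is not on the preference list; base rate stands.
The additional-duty order on E-105 targets Bralune, not Bralay; it does not apply.
Duty = 551 × $3.96 = $2,181.96.
Line 2 (S-929, Bralay, 1,377 kg, $74,495.70):
Base rate for S-929 is 7.5% + $2.44/kg.
Origin Bralay qualifies under the Zoron–Bralay agreement and S-929 is covered: preferential rate 2.5% applies instead.
Duty = $74,495.70 × 2.5% = $1,862.39.
Line 3 (A-563, Bralay, 2,116 kg, $7,130.92):
Base rate for A-563 is 26.5%.
Origin Bralay qualifies under the Zoron–Bralay agreement and A-563 is covered: preferential rate Free applies instead.
Duty = $7,130.92 × 0% = $0.00.
Total = $2,181.96 + $1,862.39 + $0.00 = $4,044.35.

$4,044.35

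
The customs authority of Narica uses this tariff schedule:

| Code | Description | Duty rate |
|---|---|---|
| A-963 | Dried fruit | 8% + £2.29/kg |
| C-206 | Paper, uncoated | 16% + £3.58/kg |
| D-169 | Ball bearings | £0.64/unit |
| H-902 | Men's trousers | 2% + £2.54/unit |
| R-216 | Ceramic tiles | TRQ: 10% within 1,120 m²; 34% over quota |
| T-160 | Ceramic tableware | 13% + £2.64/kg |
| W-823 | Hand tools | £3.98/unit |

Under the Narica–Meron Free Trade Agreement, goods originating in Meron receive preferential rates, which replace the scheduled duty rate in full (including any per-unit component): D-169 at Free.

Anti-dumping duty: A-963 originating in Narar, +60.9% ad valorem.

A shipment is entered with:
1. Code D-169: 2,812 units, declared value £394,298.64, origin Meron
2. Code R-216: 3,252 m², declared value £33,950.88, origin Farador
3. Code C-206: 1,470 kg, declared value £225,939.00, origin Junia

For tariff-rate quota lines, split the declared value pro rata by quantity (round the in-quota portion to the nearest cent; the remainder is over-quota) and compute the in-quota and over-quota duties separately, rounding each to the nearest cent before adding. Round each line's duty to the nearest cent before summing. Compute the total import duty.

Line 1 (D-169, Meron, 2,812 units, £394,298.64):
Base rate for D-169 is £0.64/unit.
Origin Meron qualifies under the Narica–Meron agreement and D-169 is covered: preferential rate Free applies instead.
Duty = £394,298.64 × 0% = £0.00.
Line 2 (R-216, Farador, 3,252 m², £33,950.88):
Code R-216 is under a tariff-rate quota (threshold 1,120 m²). In-quota: 1,120 m² at 10%; over-quota: 2,132 m² at 34%.
Pro-rata value split: in-quota = £33,950.88 × 1,120/3,252 = £11,692.80; over-quota = £33,950.88 − £11,692.80 = £22,258.08.
In-quota duty = £11,692.80 × 10% = £1,169.28. Over-quota duty = £22,258.08 × 34% = £7,567.75.
Line duty = £1,169.28 + £7,567.75 = £8,737.03.
Line 3 (C-206, Junia, 1,470 kg, £225,939.00):
Base rate for C-206 is 16% + £3.58/kg.
Duty = £225,939.00 × 16% + 1,470 × £3.58 = £41,412.84.
Total = £0.00 + £8,737.03 + £41,412.84 = £50,149.87.

£50,149.87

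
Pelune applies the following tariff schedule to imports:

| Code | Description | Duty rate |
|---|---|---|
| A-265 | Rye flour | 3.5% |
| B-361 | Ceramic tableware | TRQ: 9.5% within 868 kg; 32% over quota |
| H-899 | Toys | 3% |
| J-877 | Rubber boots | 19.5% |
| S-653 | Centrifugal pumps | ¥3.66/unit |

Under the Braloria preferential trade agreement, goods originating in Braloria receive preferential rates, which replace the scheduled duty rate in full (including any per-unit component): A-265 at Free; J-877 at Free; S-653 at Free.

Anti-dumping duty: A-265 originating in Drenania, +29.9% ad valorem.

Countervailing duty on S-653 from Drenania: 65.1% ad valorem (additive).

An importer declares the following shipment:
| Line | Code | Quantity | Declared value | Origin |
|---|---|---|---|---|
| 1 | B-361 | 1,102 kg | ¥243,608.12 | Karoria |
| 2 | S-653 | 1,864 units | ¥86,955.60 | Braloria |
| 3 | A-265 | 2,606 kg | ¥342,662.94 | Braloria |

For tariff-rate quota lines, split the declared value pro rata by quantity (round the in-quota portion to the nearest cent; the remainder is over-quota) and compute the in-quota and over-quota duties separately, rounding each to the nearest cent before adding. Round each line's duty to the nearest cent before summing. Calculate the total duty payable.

Line 1 (B-361, Karoria, 1,102 kg, ¥243,608.12):
Code B-361 is under a tariff-rate quota (threshold 868 kg). In-quota: 868 kg at 9.5%; over-quota: 234 kg at 32%.
Pro-rata value split: in-quota = ¥243,608.12 × 868/1,102 = ¥191,880.08; over-quota = ¥243,608.12 − ¥191,880.08 = ¥51,728.04.
In-quota duty = ¥191,880.08 × 9.5% = ¥18,228.61. Over-quota duty = ¥51,728.04 × 32% = ¥16,552.97.
Line duty = ¥18,228.61 + ¥16,552.97 = ¥34,781.58.
Line 2 (S-653, Braloria, 1,864 units, ¥86,955.60):
Base rate for S-653 is ¥3.66/unit.
Origin Braloria qualifies under the Pelune–Braloria agreement and S-653 is covered: preferential rate Free applies instead.
The additional-duty order on S-653 targets Drenania, not Braloria; it does not apply.
Duty = ¥86,955.60 × 0% = ¥0.00.
Line 3 (A-265, Braloria, 2,606 kg, ¥342,662.94):
Base rate for A-265 is 3.5%.
Origin Braloria qualifies under the Pelune–Braloria agreement and A-265 is covered: preferential rate Free applies instead.
The additional-duty order on A-265 targets Drenania, not Braloria; it does not apply.
Duty = ¥342,662.94 × 0% = ¥0.00.
Total = ¥34,781.58 + ¥0.00 + ¥0.00 = ¥34,781.58.

¥34,781.58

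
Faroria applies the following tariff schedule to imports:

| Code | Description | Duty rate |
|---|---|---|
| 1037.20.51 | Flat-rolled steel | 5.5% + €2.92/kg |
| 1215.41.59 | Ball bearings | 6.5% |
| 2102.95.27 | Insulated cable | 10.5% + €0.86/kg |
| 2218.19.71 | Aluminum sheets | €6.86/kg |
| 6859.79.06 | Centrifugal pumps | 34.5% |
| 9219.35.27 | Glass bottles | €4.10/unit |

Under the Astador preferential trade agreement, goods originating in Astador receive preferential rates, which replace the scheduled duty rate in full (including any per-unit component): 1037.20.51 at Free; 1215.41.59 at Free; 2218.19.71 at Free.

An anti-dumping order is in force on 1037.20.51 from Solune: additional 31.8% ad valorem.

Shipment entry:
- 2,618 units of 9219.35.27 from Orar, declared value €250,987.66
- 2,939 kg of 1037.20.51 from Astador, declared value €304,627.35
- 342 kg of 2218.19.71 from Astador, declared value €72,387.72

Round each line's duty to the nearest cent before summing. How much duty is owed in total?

€10,733.80

Line 1 (9219.35.27, Orar, 2,618 units, €250,987.66):
Base rate for 9219.35.27 is €4.10/unit.
Duty = 2,618 × €4.10 = €10,733.80.
Line 2 (1037.20.51, Astador, 2,939 kg, €304,627.35):
Base rate for 1037.20.51 is 5.5% + €2.92/kg.
Origin Astador qualifies under the Faroria–Astador agreement and 1037.20.51 is covered: preferential rate Free applies instead.
The additional-duty order on 1037.20.51 targets Solune, not Astador; it does not apply.
Duty = €304,627.35 × 0% = €0.00.
Line 3 (2218.19.71, Astador, 342 kg, €72,387.72):
Base rate for 2218.19.71 is €6.86/kg.
Origin Astador qualifies under the Faroria–Astador agreement and 2218.19.71 is covered: preferential rate Free applies instead.
Duty = €72,387.72 × 0% = €0.00.
Total = €10,733.80 + €0.00 + €0.00 = €10,733.80.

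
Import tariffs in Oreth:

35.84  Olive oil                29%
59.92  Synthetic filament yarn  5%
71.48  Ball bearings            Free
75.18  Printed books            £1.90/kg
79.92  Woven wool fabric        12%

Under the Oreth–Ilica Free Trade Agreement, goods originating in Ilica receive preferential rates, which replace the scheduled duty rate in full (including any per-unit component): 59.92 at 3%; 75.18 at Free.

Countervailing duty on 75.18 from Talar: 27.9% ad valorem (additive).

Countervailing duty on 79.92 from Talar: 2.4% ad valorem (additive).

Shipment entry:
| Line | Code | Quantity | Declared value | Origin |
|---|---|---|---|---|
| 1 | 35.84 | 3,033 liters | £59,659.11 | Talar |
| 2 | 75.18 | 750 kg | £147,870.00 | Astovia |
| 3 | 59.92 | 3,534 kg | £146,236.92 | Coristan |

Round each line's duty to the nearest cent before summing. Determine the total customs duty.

£26,037.99

Line 1 (35.84, Talar, 3,033 liters, £59,659.11):
Base rate for 35.84 is 29%.
Duty = £59,659.11 × 29% = £17,301.14.
Line 2 (75.18, Astovia, 750 kg, £147,870.00):
Base rate for 75.18 is £1.90/kg.
75.18 has an FTA preferential rate, but origin Astovia is not Ilica; base rate stands.
The additional-duty order on 75.18 targets Talar, not Astovia; it does not apply.
Duty = 750 × £1.90 = £1,425.00.
Line 3 (59.92, Coristan, 3,534 kg, £146,236.92):
Base rate for 59.92 is 5%.
59.92 has an FTA preferential rate, but origin Coristan is not Ilica; base rate stands.
Duty = £146,236.92 × 5% = £7,311.85.
Total = £17,301.14 + £1,425.00 + £7,311.85 = £26,037.99.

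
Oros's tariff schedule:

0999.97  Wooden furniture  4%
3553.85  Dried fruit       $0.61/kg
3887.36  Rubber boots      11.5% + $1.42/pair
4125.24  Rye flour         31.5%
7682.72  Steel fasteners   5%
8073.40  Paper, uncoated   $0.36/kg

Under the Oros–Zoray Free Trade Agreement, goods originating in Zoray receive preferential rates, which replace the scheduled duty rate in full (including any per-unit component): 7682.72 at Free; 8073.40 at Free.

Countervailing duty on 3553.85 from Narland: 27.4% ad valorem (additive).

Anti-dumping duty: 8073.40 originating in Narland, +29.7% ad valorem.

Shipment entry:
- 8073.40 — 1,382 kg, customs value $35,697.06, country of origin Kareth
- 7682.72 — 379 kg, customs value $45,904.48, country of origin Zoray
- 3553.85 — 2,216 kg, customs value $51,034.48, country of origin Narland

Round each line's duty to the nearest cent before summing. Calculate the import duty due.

Line 1 (8073.40, Kareth, 1,382 kg, $35,697.06):
Base rate for 8073.40 is $0.36/kg.
8073.40 has an FTA preferential rate, but origin Kareth is not Zoray; base rate stands.
The additional-duty order on 8073.40 targets Narland, not Kareth; it does not apply.
Duty = 1,382 × $0.36 = $497.52.
Line 2 (7682.72, Zoray, 379 kg, $45,904.48):
Base rate for 7682.72 is 5%.
Origin Zoray qualifies under the Oros–Zoray agreement and 7682.72 is covered: preferential rate Free applies instead.
Duty = $45,904.48 × 0% = $0.00.
Line 3 (3553.85, Narland, 2,216 kg, $51,034.48):
Base rate for 3553.85 is $0.61/kg.
Additional duty on 3553.85 from Narland: +27.4% ad valorem. Applied ad valorem rate = 27.4%.
Duty = $51,034.48 × 27.4% + 2,216 × $0.61 = $15,335.21.
Total = $497.52 + $0.00 + $15,335.21 = $15,832.73.

$15,832.73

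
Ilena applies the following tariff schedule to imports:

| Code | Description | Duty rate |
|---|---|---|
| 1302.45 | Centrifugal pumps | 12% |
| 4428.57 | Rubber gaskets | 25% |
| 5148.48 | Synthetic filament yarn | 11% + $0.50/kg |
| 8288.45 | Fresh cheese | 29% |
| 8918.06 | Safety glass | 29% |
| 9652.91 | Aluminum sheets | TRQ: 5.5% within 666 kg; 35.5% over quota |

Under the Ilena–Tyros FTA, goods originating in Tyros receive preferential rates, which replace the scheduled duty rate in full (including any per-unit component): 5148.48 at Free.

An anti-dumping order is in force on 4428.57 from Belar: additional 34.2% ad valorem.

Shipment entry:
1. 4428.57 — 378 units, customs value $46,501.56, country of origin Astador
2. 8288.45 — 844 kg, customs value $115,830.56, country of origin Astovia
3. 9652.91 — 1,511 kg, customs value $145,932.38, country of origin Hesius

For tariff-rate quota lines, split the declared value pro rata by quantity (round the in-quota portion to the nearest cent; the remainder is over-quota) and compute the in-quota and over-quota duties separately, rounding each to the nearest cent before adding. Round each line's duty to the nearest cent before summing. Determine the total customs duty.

Line 1 (4428.57, Astador, 378 units, $46,501.56):
Base rate for 4428.57 is 25%.
The additional-duty order on 4428.57 targets Belar, not Astador; it does not apply.
Duty = $46,501.56 × 25% = $11,625.39.
Line 2 (8288.45, Astovia, 844 kg, $115,830.56):
Base rate for 8288.45 is 29%.
Duty = $115,830.56 × 29% = $33,590.86.
Line 3 (9652.91, Hesius, 1,511 kg, $145,932.38):
Code 9652.91 is under a tariff-rate quota (threshold 666 kg). In-quota: 666 kg at 5.5%; over-quota: 845 kg at 35.5%.
Pro-rata value split: in-quota = $145,932.38 × 666/1,511 = $64,322.28; over-quota = $145,932.38 − $64,322.28 = $81,610.10.
In-quota duty = $64,322.28 × 5.5% = $3,537.73. Over-quota duty = $81,610.10 × 35.5% = $28,971.59.
Line duty = $3,537.73 + $28,971.59 = $32,509.32.
Total = $11,625.39 + $33,590.86 + $32,509.32 = $77,725.57.

$77,725.57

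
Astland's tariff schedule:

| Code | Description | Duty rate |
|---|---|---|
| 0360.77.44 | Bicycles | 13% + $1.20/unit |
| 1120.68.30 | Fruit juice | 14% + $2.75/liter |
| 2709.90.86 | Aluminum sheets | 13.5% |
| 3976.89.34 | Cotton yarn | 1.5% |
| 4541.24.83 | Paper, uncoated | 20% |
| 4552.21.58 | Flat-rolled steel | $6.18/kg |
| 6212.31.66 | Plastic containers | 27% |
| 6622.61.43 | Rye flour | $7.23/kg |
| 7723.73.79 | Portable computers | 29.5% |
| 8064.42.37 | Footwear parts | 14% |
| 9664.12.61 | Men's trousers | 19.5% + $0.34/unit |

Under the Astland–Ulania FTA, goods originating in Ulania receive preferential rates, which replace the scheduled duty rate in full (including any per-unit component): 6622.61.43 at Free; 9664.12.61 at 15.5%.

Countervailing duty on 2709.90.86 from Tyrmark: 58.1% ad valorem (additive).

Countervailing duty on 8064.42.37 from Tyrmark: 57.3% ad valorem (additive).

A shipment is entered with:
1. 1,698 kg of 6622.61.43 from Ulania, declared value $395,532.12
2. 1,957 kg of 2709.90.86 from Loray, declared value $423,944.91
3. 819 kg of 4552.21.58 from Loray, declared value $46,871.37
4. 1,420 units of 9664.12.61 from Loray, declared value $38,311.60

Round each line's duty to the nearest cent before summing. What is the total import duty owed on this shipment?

Line 1 (6622.61.43, Ulania, 1,698 kg, $395,532.12):
Base rate for 6622.61.43 is $7.23/kg.
Origin Ulania qualifies under the Astland–Ulania agreement and 6622.61.43 is covered: preferential rate Free applies instead.
Duty = $395,532.12 × 0% = $0.00.
Line 2 (2709.90.86, Loray, 1,957 kg, $423,944.91):
Base rate for 2709.90.86 is 13.5%.
The additional-duty order on 2709.90.86 targets Tyrmark, not Loray; it does not apply.
Duty = $423,944.91 × 13.5% = $57,232.56.
Line 3 (4552.21.58, Loray, 819 kg, $46,871.37):
Base rate for 4552.21.58 is $6.18/kg.
Duty = 819 × $6.18 = $5,061.42.
Line 4 (9664.12.61, Loray, 1,420 units, $38,311.60):
Base rate for 9664.12.61 is 19.5% + $0.34/unit.
9664.12.61 has an FTA preferential rate, but origin Loray is not Ulania; base rate stands.
Duty = $38,311.60 × 19.5% + 1,420 × $0.34 = $7,953.56.
Total = $0.00 + $57,232.56 + $5,061.42 + $7,953.56 = $70,247.54.

$70,247.54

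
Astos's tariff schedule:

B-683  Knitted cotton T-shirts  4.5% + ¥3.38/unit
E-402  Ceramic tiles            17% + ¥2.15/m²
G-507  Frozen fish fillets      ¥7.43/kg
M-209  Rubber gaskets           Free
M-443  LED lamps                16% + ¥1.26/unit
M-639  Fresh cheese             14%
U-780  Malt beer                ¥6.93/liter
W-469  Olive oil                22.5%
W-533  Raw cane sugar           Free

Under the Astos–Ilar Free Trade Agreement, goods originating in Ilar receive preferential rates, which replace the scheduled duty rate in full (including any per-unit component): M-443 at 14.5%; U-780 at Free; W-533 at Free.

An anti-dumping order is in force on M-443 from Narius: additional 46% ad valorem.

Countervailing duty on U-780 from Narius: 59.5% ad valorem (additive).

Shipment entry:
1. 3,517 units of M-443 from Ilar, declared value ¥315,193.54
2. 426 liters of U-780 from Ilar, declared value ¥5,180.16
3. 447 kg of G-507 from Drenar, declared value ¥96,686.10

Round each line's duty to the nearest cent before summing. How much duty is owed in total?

¥49,024.27

Line 1 (M-443, Ilar, 3,517 units, ¥315,193.54):
Base rate for M-443 is 16% + ¥1.26/unit.
Origin Ilar qualifies under the Astos–Ilar agreement and M-443 is covered: preferential rate 14.5% applies instead.
The additional-duty order on M-443 targets Narius, not Ilar; it does not apply.
Duty = ¥315,193.54 × 14.5% = ¥45,703.06.
Line 2 (U-780, Ilar, 426 liters, ¥5,180.16):
Base rate for U-780 is ¥6.93/liter.
Origin Ilar qualifies under the Astos–Ilar agreement and U-780 is covered: preferential rate Free applies instead.
The additional-duty order on U-780 targets Narius, not Ilar; it does not apply.
Duty = ¥5,180.16 × 0% = ¥0.00.
Line 3 (G-507, Drenar, 447 kg, ¥96,686.10):
Base rate for G-507 is ¥7.43/kg.
Duty = 447 × ¥7.43 = ¥3,321.21.
Total = ¥45,703.06 + ¥0.00 + ¥3,321.21 = ¥49,024.27.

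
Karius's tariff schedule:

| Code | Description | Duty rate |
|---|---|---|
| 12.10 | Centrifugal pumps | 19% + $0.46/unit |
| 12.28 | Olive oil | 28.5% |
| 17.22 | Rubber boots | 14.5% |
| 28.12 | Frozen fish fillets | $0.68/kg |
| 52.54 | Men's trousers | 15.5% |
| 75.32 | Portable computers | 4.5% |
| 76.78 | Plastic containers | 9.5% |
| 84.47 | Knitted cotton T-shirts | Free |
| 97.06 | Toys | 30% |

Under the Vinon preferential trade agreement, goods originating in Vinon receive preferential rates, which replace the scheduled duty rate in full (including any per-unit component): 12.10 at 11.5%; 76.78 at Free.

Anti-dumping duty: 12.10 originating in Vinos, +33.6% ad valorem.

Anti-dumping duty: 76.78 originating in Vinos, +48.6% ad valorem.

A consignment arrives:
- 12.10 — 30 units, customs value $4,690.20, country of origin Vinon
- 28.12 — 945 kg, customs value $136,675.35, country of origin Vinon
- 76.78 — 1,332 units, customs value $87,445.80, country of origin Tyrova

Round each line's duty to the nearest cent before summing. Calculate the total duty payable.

Line 1 (12.10, Vinon, 30 units, $4,690.20):
Base rate for 12.10 is 19% + $0.46/unit.
Origin Vinon qualifies under the Karius–Vinon agreement and 12.10 is covered: preferential rate 11.5% applies instead.
The additional-duty order on 12.10 targets Vinos, not Vinon; it does not apply.
Duty = $4,690.20 × 11.5% = $539.37.
Line 2 (28.12, Vinon, 945 kg, $136,675.35):
Base rate for 28.12 is $0.68/kg.
Origin Vinon is the FTA partner but 28.12 is not on the preference list; base rate stands.
Duty = 945 × $0.68 = $642.60.
Line 3 (76.78, Tyrova, 1,332 units, $87,445.80):
Base rate for 76.78 is 9.5%.
76.78 has an FTA preferential rate, but origin Tyrova is not Vinon; base rate stands.
The additional-duty order on 76.78 targets Vinos, not Tyrova; it does not apply.
Duty = $87,445.80 × 9.5% = $8,307.35.
Total = $539.37 + $642.60 + $8,307.35 = $9,489.32.

$9,489.32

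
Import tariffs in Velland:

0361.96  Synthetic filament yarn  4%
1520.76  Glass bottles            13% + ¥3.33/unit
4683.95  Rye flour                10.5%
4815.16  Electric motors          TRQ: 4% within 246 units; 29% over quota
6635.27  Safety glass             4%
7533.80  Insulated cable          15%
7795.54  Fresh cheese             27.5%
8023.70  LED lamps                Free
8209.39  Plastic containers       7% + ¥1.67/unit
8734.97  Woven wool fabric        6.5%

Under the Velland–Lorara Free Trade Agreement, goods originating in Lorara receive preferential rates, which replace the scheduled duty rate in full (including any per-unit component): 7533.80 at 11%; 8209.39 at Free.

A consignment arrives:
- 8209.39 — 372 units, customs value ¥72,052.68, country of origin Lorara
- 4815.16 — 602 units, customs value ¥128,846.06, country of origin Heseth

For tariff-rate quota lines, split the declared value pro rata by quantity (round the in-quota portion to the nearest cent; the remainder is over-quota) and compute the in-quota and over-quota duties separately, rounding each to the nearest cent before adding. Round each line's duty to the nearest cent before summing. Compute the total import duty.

¥24,202.52

Line 1 (8209.39, Lorara, 372 units, ¥72,052.68):
Base rate for 8209.39 is 7% + ¥1.67/unit.
Origin Lorara qualifies under the Velland–Lorara agreement and 8209.39 is covered: preferential rate Free applies instead.
Duty = ¥72,052.68 × 0% = ¥0.00.
Line 2 (4815.16, Heseth, 602 units, ¥128,846.06):
Code 4815.16 is under a tariff-rate quota (threshold 246 units). In-quota: 246 units at 4%; over-quota: 356 units at 29%.
Pro-rata value split: in-quota = ¥128,846.06 × 246/602 = ¥52,651.38; over-quota = ¥128,846.06 − ¥52,651.38 = ¥76,194.68.
In-quota duty = ¥52,651.38 × 4% = ¥2,106.06. Over-quota duty = ¥76,194.68 × 29% = ¥22,096.46.
Line duty = ¥2,106.06 + ¥22,096.46 = ¥24,202.52.
Total = ¥0.00 + ¥24,202.52 = ¥24,202.52.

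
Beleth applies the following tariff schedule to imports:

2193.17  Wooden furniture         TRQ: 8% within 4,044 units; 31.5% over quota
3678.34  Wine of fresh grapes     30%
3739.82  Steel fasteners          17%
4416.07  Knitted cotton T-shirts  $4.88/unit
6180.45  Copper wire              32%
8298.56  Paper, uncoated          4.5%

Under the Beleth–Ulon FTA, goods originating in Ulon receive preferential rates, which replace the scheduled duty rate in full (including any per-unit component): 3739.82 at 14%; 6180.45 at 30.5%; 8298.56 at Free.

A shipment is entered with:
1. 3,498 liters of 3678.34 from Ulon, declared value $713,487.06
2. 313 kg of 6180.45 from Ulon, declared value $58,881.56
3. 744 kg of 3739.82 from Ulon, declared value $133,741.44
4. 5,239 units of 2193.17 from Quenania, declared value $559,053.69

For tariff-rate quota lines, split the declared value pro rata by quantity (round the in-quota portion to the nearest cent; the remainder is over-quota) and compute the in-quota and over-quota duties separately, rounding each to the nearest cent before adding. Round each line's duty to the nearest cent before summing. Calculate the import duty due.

Line 1 (3678.34, Ulon, 3,498 liters, $713,487.06):
Base rate for 3678.34 is 30%.
Origin Ulon is the FTA partner but 3678.34 is not on the preference list; base rate stands.
Duty = $713,487.06 × 30% = $214,046.12.
Line 2 (6180.45, Ulon, 313 kg, $58,881.56):
Base rate for 6180.45 is 32%.
Origin Ulon qualifies under the Beleth–Ulon agreement and 6180.45 is covered: preferential rate 30.5% applies instead.
Duty = $58,881.56 × 30.5% = $17,958.88.
Line 3 (3739.82, Ulon, 744 kg, $133,741.44):
Base rate for 3739.82 is 17%.
Origin Ulon qualifies under the Beleth–Ulon agreement and 3739.82 is covered: preferential rate 14% applies instead.
Duty = $133,741.44 × 14% = $18,723.80.
Line 4 (2193.17, Quenania, 5,239 units, $559,053.69):
Code 2193.17 is under a tariff-rate quota (threshold 4,044 units). In-quota: 4,044 units at 8%; over-quota: 1,195 units at 31.5%.
Pro-rata value split: in-quota = $559,053.69 × 4,044/5,239 = $431,535.24; over-quota = $559,053.69 − $431,535.24 = $127,518.45.
In-quota duty = $431,535.24 × 8% = $34,522.82. Over-quota duty = $127,518.45 × 31.5% = $40,168.31.
Line duty = $34,522.82 + $40,168.31 = $74,691.13.
Total = $214,046.12 + $17,958.88 + $18,723.80 + $74,691.13 = $325,419.93.

$325,419.93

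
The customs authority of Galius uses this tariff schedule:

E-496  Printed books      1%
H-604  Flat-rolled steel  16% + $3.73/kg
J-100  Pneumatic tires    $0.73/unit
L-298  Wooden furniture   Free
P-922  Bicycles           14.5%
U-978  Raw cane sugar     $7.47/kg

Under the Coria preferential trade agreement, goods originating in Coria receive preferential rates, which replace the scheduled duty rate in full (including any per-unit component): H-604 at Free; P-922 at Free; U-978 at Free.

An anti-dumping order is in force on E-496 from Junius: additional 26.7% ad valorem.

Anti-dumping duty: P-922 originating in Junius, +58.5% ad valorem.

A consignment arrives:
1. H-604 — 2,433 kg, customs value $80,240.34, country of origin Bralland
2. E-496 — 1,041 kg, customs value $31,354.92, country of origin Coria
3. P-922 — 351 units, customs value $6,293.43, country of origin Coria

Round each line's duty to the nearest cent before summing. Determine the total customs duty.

Line 1 (H-604, Bralland, 2,433 kg, $80,240.34):
Base rate for H-604 is 16% + $3.73/kg.
H-604 has an FTA preferential rate, but origin Bralland is not Coria; base rate stands.
Duty = $80,240.34 × 16% + 2,433 × $3.73 = $21,913.54.
Line 2 (E-496, Coria, 1,041 kg, $31,354.92):
Base rate for E-496 is 1%.
Origin Coria is the FTA partner but E-496 is not on the preference list; base rate stands.
The additional-duty order on E-496 targets Junius, not Coria; it does not apply.
Duty = $31,354.92 × 1% = $313.55.
Line 3 (P-922, Coria, 351 units, $6,293.43):
Base rate for P-922 is 14.5%.
Origin Coria qualifies under the Galius–Coria agreement and P-922 is covered: preferential rate Free applies instead.
The additional-duty order on P-922 targets Junius, not Coria; it does not apply.
Duty = $6,293.43 × 0% = $0.00.
Total = $21,913.54 + $313.55 + $0.00 = $22,227.09.

$22,227.09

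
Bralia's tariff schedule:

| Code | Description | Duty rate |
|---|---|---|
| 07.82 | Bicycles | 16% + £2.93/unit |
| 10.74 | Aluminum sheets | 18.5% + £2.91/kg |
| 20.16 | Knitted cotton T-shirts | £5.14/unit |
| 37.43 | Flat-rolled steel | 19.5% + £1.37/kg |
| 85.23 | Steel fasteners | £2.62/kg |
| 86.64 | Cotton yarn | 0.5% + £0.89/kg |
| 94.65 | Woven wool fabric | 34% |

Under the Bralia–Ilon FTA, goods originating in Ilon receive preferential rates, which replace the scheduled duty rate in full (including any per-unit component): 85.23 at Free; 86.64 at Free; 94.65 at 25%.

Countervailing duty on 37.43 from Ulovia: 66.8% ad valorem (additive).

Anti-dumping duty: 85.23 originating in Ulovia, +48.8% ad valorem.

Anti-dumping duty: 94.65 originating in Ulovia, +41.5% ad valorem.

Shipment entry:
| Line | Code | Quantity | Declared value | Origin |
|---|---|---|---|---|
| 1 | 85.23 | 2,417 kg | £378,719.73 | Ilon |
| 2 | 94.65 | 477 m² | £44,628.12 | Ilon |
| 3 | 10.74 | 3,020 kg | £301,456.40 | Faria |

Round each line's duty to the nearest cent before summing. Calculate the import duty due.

£75,714.66

Line 1 (85.23, Ilon, 2,417 kg, £378,719.73):
Base rate for 85.23 is £2.62/kg.
Origin Ilon qualifies under the Bralia–Ilon agreement and 85.23 is covered: preferential rate Free applies instead.
The additional-duty order on 85.23 targets Ulovia, not Ilon; it does not apply.
Duty = £378,719.73 × 0% = £0.00.
Line 2 (94.65, Ilon, 477 m², £44,628.12):
Base rate for 94.65 is 34%.
Origin Ilon qualifies under the Bralia–Ilon agreement and 94.65 is covered: preferential rate 25% applies instead.
The additional-duty order on 94.65 targets Ulovia, not Ilon; it does not apply.
Duty = £44,628.12 × 25% = £11,157.03.
Line 3 (10.74, Faria, 3,020 kg, £301,456.40):
Base rate for 10.74 is 18.5% + £2.91/kg.
Duty = £301,456.40 × 18.5% + 3,020 × £2.91 = £64,557.63.
Total = £0.00 + £11,157.03 + £64,557.63 = £75,714.66.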